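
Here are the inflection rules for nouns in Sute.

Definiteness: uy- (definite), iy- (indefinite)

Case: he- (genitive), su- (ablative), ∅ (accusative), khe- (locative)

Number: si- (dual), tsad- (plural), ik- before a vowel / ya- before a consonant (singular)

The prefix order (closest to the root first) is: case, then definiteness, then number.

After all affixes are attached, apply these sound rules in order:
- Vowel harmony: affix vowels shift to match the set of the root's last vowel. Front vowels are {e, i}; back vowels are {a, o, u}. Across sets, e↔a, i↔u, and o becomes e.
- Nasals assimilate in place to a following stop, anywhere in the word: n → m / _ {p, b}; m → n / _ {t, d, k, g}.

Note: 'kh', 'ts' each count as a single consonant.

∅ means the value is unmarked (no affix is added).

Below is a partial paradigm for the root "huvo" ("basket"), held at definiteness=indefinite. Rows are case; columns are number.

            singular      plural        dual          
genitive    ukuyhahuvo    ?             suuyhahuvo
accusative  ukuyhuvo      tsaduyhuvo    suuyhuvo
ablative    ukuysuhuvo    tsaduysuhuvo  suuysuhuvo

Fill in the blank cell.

tsaduyhahuvo

Attach case genitive he- → hehuvo.
Attach definiteness indefinite iy- → iyhehuvo.
Attach number plural tsad- → tsadiyhehuvo.
Apply vowel harmony: tsadiyhehuvo → tsaduyhahuvo.
Nasal assimilation: no change.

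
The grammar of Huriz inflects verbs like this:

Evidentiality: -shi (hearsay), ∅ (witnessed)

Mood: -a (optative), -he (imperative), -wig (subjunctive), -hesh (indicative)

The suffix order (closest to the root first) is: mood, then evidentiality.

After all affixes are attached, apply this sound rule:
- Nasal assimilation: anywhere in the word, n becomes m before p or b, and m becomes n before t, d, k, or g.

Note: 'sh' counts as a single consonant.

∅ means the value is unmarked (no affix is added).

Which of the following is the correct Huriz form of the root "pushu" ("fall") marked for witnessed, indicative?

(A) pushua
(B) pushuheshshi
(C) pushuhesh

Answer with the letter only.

Attach mood indicative -hesh → pushuhesh.
evidentiality = witnessed: zero marking, form stays pushuhesh.
Nasal assimilation: no change.
So the correct form is pushuhesh, option (C).
(B) pushuheshshi is wrong: it uses hearsay instead of witnessed for evidentiality.
(A) pushua is wrong: it uses optative instead of indicative for mood.

C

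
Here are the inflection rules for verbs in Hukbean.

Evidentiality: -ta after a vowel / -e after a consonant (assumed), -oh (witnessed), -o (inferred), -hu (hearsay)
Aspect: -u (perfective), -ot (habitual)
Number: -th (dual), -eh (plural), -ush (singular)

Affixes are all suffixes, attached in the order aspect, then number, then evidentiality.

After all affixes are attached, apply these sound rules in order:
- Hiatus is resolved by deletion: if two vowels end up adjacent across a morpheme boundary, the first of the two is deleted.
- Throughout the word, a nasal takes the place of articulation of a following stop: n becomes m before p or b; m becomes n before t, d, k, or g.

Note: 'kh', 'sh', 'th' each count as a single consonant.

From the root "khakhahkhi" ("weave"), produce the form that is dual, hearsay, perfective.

Attach aspect perfective -u → khakhahkhiu.
Attach number dual -th → khakhahkhiuth.
Attach evidentiality hearsay -hu → khakhahkhiuthhu.
Apply vowel deletion: khakhahkhiuthhu → khakhahkhuthhu.
Nasal assimilation: no change.

khakhahkhuthhu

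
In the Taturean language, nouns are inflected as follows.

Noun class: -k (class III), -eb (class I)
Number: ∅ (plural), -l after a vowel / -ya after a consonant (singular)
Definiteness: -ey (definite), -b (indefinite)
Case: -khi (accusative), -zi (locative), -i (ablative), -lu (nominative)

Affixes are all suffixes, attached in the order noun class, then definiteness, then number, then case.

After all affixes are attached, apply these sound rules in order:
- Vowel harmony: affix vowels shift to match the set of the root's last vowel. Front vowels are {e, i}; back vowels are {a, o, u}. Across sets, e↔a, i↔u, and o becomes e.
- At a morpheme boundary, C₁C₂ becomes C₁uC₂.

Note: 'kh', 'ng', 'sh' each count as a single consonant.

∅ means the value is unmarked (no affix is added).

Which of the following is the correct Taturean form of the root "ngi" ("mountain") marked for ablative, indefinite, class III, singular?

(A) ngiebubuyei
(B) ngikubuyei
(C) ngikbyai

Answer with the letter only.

B

Attach noun class class III -k → ngik.
Attach definiteness indefinite -b → ngikb.
Attach number singular -ya (after consonant 'b') → ngikbya.
Attach case ablative -i → ngikbyai.
Apply vowel harmony: ngikbyai → ngikbyei.
Apply epenthesis: ngikbyei → ngikubuyei.
So the correct form is ngikubuyei, option (B).
(C) ngikbyai is wrong: it fails to apply the sound rule(s).
(A) ngiebubuyei is wrong: it uses class I instead of class III for noun class.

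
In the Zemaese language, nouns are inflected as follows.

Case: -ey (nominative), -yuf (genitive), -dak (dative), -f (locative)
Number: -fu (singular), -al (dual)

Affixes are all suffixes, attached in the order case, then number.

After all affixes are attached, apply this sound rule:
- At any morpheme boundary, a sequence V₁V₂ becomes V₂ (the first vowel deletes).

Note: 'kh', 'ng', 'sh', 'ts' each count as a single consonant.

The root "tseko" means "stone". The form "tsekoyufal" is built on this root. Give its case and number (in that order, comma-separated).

Segment: tseko-yuf-al.
case: -yuf → genitive.
number: -al → dual.

genitive, dual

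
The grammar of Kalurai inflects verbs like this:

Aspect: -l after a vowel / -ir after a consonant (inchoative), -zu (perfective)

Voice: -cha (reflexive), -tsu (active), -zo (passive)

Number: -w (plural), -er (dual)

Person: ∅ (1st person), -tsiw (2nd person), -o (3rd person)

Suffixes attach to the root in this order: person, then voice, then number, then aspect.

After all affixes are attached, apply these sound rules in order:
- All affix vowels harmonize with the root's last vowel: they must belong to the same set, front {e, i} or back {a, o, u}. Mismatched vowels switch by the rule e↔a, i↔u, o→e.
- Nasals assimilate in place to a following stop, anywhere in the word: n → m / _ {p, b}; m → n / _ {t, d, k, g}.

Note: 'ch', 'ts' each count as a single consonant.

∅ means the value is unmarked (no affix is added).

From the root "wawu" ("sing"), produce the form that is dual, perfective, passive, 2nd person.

Attach person 2nd person -tsiw → wawutsiw.
Attach voice passive -zo → wawutsiwzo.
Attach number dual -er → wawutsiwzoer.
Attach aspect perfective -zu → wawutsiwzoerzu.
Apply vowel harmony: wawutsiwzoerzu → wawutsuwzoarzu.
Nasal assimilation: no change.

wawutsuwzoarzu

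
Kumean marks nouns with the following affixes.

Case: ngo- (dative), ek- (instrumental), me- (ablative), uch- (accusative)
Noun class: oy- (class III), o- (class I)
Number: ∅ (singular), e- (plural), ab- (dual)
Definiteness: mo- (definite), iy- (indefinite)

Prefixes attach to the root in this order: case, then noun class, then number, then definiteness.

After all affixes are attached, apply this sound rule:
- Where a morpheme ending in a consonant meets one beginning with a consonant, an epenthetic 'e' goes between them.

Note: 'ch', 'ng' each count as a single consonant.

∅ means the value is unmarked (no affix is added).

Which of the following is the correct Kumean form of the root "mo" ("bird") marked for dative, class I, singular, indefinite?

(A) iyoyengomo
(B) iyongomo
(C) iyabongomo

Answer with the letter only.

B

Attach case dative ngo- → ngomo.
Attach noun class class I o- → ongomo.
number = singular: zero marking, form stays ongomo.
Attach definiteness indefinite iy- → iyongomo.
Epenthesis: no change.
So the correct form is iyongomo, option (B).
(A) iyoyengomo is wrong: it uses class III instead of class I for noun class.
(C) iyabongomo is wrong: it uses dual instead of singular for number.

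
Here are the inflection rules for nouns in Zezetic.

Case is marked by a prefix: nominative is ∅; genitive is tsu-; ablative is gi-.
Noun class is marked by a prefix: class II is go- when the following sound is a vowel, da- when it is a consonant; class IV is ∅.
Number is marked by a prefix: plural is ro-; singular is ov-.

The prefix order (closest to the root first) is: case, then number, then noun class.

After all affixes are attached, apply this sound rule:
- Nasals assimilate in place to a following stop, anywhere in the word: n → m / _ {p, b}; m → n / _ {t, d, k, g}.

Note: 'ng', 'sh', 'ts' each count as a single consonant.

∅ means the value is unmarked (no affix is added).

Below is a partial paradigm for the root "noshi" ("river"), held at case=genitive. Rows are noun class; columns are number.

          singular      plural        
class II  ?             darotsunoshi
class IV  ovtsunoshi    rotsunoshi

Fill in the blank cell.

Attach case genitive tsu- → tsunoshi.
Attach number singular ov- → ovtsunoshi.
Attach noun class class II go- (before vowel 'o') → goovtsunoshi.
Nasal assimilation: no change.

goovtsunoshi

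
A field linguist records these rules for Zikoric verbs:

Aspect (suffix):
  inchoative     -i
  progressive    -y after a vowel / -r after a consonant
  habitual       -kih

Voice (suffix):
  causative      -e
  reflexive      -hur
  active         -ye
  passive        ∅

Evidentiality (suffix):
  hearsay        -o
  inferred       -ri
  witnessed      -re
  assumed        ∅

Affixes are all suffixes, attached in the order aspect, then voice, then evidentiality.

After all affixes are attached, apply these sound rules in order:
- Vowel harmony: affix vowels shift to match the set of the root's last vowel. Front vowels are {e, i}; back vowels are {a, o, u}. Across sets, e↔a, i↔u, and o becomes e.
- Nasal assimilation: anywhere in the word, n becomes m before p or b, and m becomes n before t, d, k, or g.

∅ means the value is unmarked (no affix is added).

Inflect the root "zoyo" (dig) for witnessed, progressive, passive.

zoyoyra

Attach aspect progressive -y (after vowel 'o') → zoyoy.
voice = passive: zero marking, form stays zoyoy.
Attach evidentiality witnessed -re → zoyoyre.
Apply vowel harmony: zoyoyre → zoyoyra.
Nasal assimilation: no change.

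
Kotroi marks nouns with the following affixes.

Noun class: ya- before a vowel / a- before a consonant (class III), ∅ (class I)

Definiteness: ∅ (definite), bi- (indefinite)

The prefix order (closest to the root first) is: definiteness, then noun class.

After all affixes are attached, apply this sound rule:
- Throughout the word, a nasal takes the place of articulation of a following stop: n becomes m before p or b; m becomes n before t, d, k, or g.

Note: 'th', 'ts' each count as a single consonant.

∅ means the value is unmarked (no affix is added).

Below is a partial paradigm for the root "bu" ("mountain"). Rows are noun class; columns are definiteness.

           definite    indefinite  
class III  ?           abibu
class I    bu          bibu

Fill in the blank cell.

definiteness = definite: zero marking, form stays bu.
Attach noun class class III a- (before consonant 'b') → abu.
Nasal assimilation: no change.

abu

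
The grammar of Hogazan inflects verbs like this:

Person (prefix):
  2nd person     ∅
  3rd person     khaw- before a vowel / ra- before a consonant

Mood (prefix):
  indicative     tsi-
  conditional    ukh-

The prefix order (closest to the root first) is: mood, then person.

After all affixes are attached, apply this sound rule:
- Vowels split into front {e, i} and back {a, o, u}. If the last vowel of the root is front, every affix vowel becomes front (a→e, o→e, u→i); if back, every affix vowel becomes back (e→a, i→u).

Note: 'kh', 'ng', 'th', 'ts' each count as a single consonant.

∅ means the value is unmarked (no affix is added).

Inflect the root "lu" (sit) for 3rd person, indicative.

ratsulu

Attach mood indicative tsi- → tsilu.
Attach person 3rd person ra- (before consonant 'ts') → ratsilu.
Apply vowel harmony: ratsilu → ratsulu.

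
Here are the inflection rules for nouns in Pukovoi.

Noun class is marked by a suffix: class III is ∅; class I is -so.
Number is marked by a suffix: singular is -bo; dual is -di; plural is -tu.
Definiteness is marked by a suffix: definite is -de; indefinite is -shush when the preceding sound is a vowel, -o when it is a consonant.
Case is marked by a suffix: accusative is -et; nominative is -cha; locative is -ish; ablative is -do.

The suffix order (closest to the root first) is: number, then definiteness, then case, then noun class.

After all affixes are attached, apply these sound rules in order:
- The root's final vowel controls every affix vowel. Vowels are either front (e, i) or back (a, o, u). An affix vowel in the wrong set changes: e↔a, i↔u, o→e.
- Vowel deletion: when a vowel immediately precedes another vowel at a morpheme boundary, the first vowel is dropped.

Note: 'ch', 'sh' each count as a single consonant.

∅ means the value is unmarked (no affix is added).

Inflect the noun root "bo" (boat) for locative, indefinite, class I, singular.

Attach number singular -bo → bobo.
Attach definiteness indefinite -shush (after vowel 'o') → boboshush.
Attach case locative -ish → boboshushish.
Attach noun class class I -so → boboshushishso.
Apply vowel harmony: boboshushishso → boboshushushso.
Vowel deletion: no change.

boboshushushso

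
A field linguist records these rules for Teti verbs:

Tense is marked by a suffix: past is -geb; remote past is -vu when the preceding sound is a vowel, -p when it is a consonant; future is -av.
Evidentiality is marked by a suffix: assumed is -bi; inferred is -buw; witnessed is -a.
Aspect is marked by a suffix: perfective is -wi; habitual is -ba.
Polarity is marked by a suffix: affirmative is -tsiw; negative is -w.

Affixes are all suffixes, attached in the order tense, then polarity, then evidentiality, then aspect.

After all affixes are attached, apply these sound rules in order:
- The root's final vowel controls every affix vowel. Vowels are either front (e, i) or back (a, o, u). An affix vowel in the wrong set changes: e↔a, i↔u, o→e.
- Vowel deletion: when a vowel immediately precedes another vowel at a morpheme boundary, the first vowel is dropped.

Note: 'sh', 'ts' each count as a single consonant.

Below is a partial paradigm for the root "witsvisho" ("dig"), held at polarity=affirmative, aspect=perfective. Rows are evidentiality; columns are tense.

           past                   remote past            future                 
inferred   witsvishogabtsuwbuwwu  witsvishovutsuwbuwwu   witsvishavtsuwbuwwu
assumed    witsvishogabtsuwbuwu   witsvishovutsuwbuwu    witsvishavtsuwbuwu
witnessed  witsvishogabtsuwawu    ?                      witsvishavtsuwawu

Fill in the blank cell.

Attach tense remote past -vu (after vowel 'o') → witsvishovu.
Attach polarity affirmative -tsiw → witsvishovutsiw.
Attach evidentiality witnessed -a → witsvishovutsiwa.
Attach aspect perfective -wi → witsvishovutsiwawi.
Apply vowel harmony: witsvishovutsiwawi → witsvishovutsuwawu.
Vowel deletion: no change.

witsvishovutsuwawu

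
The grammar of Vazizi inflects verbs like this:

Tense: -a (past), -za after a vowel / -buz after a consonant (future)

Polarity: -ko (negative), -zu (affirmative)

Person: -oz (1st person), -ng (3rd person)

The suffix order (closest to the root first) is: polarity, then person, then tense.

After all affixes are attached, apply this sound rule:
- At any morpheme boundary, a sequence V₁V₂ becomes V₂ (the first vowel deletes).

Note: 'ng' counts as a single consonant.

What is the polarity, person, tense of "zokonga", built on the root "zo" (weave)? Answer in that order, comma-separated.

Segment: zo-ko-ng-a.
polarity: -ko → negative.
person: -ng → 3rd person.
tense: -a → past.

negative, 3rd person, past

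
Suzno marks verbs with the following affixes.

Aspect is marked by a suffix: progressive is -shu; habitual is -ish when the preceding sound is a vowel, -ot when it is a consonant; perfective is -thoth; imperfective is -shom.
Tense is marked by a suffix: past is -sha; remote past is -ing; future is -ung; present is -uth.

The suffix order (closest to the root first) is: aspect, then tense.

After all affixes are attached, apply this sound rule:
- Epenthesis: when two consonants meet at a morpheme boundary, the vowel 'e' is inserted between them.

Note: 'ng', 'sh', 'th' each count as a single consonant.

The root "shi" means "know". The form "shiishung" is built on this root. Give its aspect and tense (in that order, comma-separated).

habitual, future

Segment: shi-ish-ung.
aspect: -ish/ot → habitual.
tense: -ung → future.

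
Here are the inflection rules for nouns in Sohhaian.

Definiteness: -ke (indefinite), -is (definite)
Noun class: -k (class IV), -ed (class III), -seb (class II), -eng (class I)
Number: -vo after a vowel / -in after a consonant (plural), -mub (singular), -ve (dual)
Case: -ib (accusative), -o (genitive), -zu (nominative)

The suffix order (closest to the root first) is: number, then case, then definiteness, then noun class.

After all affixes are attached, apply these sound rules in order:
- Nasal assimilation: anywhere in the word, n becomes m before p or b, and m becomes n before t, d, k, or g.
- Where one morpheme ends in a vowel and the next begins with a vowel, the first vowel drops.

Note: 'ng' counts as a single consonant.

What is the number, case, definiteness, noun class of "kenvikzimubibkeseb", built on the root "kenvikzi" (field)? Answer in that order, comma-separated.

singular, accusative, indefinite, class II

Segment: kenvikzi-mub-ib-ke-seb.
number: -mub → singular.
case: -ib → accusative.
definiteness: -ke → indefinite.
noun class: -seb → class II.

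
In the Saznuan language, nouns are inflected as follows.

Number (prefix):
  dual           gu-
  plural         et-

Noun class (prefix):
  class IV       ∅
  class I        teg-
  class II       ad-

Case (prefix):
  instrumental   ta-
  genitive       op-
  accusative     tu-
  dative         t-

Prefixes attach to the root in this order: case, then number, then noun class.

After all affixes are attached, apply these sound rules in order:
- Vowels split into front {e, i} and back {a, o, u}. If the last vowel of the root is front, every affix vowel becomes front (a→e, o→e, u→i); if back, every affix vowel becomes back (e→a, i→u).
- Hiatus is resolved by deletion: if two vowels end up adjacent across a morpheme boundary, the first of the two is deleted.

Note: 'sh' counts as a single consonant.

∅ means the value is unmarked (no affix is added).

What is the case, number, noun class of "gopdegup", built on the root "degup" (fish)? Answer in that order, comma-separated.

Segment: gu-op-degup.
case: op- → genitive.
number: gu- → dual.
noun class: ∅ → class IV.

genitive, dual, class IV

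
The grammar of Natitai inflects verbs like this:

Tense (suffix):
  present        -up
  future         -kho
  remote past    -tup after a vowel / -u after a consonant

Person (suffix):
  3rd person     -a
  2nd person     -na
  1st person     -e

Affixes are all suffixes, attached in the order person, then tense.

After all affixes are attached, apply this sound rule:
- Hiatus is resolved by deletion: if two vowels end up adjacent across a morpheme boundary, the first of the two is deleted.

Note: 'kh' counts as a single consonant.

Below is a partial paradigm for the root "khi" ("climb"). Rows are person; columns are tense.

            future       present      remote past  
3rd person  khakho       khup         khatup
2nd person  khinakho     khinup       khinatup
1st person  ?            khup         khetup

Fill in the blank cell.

Attach person 1st person -e → khie.
Attach tense future -kho → khiekho.
Apply vowel deletion: khiekho → khekho.

khekho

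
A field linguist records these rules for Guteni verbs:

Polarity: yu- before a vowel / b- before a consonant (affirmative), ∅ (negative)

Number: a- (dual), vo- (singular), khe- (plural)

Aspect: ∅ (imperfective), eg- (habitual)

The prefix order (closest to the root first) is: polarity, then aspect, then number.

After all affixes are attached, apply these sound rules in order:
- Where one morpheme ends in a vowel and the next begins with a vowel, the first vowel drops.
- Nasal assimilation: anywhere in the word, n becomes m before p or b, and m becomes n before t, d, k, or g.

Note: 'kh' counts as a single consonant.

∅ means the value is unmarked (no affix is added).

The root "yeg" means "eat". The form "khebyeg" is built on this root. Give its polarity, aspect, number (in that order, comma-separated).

affirmative, imperfective, plural

Segment: khe-b-yeg.
polarity: yu/b- → affirmative.
aspect: ∅ → imperfective.
number: khe- → plural.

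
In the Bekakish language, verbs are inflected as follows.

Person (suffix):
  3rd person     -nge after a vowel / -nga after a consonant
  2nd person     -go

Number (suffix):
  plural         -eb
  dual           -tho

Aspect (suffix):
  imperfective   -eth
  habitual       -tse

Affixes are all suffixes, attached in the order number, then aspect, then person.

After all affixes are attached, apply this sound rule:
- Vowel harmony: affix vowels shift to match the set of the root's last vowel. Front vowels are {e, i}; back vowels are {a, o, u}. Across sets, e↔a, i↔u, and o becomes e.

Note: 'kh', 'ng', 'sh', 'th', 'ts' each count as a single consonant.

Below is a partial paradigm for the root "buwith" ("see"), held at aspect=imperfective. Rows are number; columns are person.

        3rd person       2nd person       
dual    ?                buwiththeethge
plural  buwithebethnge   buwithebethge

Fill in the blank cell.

buwiththeethnge

Attach number dual -tho → buwiththo.
Attach aspect imperfective -eth → buwiththoeth.
Attach person 3rd person -nga (after consonant 'th') → buwiththoethnga.
Apply vowel harmony: buwiththoethnga → buwiththeethnge.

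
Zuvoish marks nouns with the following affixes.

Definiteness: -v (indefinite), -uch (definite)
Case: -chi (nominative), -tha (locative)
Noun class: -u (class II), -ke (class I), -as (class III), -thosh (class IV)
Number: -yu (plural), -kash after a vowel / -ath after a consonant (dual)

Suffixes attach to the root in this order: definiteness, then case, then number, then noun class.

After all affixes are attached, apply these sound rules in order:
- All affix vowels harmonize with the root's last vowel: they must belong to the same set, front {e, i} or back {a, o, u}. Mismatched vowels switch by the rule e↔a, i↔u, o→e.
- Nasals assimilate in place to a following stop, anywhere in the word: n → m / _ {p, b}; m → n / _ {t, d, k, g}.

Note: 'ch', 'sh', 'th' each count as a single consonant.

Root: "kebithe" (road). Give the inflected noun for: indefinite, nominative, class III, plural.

Attach definiteness indefinite -v → kebithev.
Attach case nominative -chi → kebithevchi.
Attach number plural -yu → kebithevchiyu.
Attach noun class class III -as → kebithevchiyuas.
Apply vowel harmony: kebithevchiyuas → kebithevchiyies.
Nasal assimilation: no change.

kebithevchiyies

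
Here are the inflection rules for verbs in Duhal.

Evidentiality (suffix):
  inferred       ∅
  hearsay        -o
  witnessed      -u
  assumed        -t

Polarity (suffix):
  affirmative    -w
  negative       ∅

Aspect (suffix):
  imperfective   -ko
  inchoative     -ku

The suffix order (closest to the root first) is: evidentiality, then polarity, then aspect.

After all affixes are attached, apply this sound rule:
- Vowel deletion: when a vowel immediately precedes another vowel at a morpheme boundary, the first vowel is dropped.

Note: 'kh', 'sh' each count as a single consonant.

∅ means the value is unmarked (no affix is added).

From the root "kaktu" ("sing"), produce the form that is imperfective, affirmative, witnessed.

Attach evidentiality witnessed -u → kaktuu.
Attach polarity affirmative -w → kaktuuw.
Attach aspect imperfective -ko → kaktuuwko.
Apply vowel deletion: kaktuuwko → kaktuwko.

kaktuwko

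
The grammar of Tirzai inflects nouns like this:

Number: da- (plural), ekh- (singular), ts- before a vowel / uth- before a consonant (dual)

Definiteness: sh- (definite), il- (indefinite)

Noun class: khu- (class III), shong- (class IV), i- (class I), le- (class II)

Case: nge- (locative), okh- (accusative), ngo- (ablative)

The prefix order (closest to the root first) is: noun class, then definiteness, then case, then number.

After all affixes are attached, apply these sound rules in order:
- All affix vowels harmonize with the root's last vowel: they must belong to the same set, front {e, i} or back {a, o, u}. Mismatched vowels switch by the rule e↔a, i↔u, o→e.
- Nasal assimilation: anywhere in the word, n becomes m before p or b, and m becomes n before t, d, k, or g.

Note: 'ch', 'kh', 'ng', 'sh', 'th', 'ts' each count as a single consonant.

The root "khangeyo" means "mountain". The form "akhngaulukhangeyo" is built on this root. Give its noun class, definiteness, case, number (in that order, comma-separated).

class I, indefinite, locative, singular

Segment: ekh-nge-il-i-khangeyo.
noun class: i- → class I.
definiteness: il- → indefinite.
case: nge- → locative.
number: ekh- → singular.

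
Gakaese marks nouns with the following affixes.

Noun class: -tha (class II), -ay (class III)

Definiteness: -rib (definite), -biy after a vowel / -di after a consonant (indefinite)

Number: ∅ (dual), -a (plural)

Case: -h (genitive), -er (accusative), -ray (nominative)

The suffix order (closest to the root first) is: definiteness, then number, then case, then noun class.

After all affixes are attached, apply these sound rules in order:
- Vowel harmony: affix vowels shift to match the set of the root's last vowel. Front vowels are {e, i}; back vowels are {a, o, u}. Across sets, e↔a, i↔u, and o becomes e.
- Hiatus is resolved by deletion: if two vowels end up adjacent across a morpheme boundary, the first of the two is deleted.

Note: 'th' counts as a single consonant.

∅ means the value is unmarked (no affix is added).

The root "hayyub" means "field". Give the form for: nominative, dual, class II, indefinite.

Attach definiteness indefinite -di (after consonant 'b') → hayyubdi.
number = dual: zero marking, form stays hayyubdi.
Attach case nominative -ray → hayyubdiray.
Attach noun class class II -tha → hayyubdiraytha.
Apply vowel harmony: hayyubdiraytha → hayyubduraytha.
Vowel deletion: no change.

hayyubduraytha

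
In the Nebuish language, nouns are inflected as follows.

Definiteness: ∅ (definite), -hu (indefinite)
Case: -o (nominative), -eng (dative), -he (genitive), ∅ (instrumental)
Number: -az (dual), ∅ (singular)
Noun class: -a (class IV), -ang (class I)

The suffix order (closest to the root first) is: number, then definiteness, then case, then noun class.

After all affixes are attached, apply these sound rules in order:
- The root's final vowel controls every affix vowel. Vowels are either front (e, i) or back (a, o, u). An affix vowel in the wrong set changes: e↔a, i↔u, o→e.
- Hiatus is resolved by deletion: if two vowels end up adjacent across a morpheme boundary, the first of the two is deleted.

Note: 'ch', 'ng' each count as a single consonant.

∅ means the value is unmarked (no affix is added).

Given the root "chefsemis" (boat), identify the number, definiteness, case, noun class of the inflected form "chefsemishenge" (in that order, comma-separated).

singular, indefinite, dative, class IV

Segment: chefsemis-hu-eng-a.
number: ∅ → singular.
definiteness: -hu → indefinite.
case: -eng → dative.
noun class: -a → class IV.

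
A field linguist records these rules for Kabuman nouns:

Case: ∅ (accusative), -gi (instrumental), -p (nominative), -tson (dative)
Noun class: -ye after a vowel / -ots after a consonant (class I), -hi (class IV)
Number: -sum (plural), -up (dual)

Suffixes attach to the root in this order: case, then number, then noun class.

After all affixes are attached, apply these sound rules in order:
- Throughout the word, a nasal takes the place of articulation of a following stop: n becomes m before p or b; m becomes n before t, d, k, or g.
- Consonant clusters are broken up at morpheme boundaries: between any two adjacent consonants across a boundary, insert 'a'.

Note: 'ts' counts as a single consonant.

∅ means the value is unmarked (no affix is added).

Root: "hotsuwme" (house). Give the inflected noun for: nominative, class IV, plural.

Attach case nominative -p → hotsuwmep.
Attach number plural -sum → hotsuwmepsum.
Attach noun class class IV -hi → hotsuwmepsumhi.
Nasal assimilation: no change.
Apply epenthesis: hotsuwmepsumhi → hotsuwmepasumahi.

hotsuwmepasumahi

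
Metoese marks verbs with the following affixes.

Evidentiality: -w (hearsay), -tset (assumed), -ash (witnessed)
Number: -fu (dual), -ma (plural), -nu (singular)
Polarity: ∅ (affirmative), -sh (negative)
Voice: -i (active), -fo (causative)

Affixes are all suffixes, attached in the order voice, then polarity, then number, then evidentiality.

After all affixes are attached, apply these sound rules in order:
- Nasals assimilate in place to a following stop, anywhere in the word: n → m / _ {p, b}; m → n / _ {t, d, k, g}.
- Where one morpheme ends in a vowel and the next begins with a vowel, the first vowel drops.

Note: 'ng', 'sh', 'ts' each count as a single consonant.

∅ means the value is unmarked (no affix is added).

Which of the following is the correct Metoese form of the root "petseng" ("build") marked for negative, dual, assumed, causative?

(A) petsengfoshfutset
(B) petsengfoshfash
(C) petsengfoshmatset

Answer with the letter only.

A

Attach voice causative -fo → petsengfo.
Attach polarity negative -sh → petsengfosh.
Attach number dual -fu → petsengfoshfu.
Attach evidentiality assumed -tset → petsengfoshfutset.
Nasal assimilation: no change.
Vowel deletion: no change.
So the correct form is petsengfoshfutset, option (A).
(C) petsengfoshmatset is wrong: it uses plural instead of dual for number.
(B) petsengfoshfash is wrong: it uses witnessed instead of assumed for evidentiality.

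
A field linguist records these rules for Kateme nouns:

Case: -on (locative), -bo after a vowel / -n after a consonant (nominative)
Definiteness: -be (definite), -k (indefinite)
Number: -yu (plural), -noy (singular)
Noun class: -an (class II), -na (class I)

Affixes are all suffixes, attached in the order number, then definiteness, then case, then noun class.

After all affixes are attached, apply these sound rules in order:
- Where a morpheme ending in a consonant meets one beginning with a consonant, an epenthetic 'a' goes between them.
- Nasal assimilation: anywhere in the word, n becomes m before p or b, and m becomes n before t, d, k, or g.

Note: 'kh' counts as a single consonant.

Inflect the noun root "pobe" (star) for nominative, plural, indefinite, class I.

Attach number plural -yu → pobeyu.
Attach definiteness indefinite -k → pobeyuk.
Attach case nominative -n (after consonant 'k') → pobeyukn.
Attach noun class class I -na → pobeyuknna.
Apply epenthesis: pobeyuknna → pobeyukanana.
Nasal assimilation: no change.

pobeyukanana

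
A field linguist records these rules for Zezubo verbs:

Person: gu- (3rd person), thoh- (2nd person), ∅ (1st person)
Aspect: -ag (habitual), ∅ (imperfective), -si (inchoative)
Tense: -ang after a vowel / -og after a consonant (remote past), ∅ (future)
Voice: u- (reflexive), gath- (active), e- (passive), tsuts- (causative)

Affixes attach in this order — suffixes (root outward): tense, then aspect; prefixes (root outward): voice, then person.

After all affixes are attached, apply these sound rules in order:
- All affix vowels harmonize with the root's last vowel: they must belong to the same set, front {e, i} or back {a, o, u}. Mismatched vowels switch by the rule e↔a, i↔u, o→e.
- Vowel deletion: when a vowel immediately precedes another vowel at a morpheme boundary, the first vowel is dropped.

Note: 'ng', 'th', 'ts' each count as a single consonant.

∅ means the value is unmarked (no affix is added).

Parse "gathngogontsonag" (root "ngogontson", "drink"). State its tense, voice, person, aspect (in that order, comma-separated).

future, active, 1st person, habitual

Segment: gath-ngogontson-ag.
tense: ∅ → future.
voice: gath- → active.
person: ∅ → 1st person.
aspect: -ag → habitual.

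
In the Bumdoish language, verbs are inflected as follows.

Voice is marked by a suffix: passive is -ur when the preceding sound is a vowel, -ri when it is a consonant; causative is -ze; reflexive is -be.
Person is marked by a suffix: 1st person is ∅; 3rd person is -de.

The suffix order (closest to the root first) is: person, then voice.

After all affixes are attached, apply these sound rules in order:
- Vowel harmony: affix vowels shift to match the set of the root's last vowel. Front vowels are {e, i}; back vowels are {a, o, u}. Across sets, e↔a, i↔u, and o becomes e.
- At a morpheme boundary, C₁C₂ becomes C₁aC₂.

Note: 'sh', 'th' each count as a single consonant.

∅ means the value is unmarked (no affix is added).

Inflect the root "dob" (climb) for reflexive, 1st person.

person = 1st person: zero marking, form stays dob.
Attach voice reflexive -be → dobbe.
Apply vowel harmony: dobbe → dobba.
Apply epenthesis: dobba → dobaba.

dobaba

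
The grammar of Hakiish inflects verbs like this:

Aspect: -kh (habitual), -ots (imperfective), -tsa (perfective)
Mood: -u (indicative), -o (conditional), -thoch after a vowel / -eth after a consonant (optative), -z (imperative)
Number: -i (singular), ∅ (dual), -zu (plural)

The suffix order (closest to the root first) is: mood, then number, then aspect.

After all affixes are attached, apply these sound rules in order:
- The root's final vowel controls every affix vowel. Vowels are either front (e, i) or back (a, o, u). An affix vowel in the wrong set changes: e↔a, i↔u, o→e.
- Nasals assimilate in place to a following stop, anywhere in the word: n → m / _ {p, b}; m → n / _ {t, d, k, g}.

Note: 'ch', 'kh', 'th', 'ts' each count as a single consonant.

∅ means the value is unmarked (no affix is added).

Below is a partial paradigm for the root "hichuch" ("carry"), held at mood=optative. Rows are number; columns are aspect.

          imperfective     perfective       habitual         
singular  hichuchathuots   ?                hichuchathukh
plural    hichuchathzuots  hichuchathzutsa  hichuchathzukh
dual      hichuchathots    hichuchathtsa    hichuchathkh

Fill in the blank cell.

Attach mood optative -eth (after consonant 'ch') → hichucheth.
Attach number singular -i → hichuchethi.
Attach aspect perfective -tsa → hichuchethitsa.
Apply vowel harmony: hichuchethitsa → hichuchathutsa.
Nasal assimilation: no change.

hichuchathutsa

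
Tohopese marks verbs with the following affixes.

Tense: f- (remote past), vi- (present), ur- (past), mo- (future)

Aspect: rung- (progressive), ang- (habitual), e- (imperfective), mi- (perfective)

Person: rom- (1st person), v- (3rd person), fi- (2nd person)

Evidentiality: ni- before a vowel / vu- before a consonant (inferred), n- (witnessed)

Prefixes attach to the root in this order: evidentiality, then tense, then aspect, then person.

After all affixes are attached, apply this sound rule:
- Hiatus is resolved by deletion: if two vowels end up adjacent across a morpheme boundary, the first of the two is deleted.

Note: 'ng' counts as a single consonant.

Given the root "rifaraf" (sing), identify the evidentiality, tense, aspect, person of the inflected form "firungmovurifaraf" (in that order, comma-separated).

Segment: fi-rung-mo-vu-rifaraf.
evidentiality: ni/vu- → inferred.
tense: mo- → future.
aspect: rung- → progressive.
person: fi- → 2nd person.

inferred, future, progressive, 2nd person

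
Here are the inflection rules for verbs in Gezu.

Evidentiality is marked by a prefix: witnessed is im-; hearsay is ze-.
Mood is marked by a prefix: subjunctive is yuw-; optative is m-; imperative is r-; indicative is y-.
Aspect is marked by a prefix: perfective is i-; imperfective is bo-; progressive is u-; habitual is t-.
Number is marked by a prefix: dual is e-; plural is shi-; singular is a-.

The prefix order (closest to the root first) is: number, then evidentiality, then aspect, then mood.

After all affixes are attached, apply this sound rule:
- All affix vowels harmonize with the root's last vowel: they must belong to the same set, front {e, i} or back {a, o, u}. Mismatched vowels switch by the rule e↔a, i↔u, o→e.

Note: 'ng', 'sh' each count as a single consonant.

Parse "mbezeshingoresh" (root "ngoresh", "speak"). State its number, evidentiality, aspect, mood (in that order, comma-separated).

Segment: m-bo-ze-shi-ngoresh.
number: shi- → plural.
evidentiality: ze- → hearsay.
aspect: bo- → imperfective.
mood: m- → optative.

plural, hearsay, imperfective, optative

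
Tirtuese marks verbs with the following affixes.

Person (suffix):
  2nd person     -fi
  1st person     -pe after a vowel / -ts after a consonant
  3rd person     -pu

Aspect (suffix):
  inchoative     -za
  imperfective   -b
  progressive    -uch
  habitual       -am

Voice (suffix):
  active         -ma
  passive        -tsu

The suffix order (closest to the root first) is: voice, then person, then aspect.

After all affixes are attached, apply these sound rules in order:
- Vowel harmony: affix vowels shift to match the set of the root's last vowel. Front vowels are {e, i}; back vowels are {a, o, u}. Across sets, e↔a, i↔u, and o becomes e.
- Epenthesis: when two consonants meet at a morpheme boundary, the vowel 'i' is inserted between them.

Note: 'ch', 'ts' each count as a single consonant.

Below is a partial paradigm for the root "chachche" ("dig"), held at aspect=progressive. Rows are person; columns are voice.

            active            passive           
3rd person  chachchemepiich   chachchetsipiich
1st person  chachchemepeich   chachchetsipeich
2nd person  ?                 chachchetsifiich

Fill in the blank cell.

Attach voice active -ma → chachchema.
Attach person 2nd person -fi → chachchemafi.
Attach aspect progressive -uch → chachchemafiuch.
Apply vowel harmony: chachchemafiuch → chachchemefiich.
Epenthesis: no change.

chachchemefiich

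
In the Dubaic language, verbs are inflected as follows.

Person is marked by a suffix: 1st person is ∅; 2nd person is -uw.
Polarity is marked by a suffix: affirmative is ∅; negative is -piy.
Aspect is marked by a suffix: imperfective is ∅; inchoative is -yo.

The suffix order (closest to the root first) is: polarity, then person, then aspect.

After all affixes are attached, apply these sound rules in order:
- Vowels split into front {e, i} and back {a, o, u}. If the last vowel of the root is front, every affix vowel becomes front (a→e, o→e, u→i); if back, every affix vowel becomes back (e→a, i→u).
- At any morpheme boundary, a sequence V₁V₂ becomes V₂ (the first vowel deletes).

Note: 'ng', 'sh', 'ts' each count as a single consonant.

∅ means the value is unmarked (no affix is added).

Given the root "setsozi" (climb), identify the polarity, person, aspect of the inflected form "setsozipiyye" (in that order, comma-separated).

negative, 1st person, inchoative

Segment: setsozi-piy-yo.
polarity: -piy → negative.
person: ∅ → 1st person.
aspect: -yo → inchoative.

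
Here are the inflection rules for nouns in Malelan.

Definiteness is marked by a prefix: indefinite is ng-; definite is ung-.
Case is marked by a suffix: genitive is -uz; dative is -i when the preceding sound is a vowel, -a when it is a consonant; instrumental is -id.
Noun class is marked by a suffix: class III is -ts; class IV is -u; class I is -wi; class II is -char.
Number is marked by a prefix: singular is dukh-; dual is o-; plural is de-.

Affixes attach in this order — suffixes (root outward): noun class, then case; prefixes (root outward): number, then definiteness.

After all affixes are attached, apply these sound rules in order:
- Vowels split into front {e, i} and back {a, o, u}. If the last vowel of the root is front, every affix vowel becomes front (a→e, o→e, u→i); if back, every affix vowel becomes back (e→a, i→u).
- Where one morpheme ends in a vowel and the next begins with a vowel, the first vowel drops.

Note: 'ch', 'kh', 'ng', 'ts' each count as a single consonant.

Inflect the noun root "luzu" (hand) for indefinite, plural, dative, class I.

Attach number plural de- → deluzu.
Attach definiteness indefinite ng- → ngdeluzu.
Attach noun class class I -wi → ngdeluzuwi.
Attach case dative -i (after vowel 'i') → ngdeluzuwii.
Apply vowel harmony: ngdeluzuwii → ngdaluzuwuu.
Apply vowel deletion: ngdaluzuwuu → ngdaluzuwu.

ngdaluzuwu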